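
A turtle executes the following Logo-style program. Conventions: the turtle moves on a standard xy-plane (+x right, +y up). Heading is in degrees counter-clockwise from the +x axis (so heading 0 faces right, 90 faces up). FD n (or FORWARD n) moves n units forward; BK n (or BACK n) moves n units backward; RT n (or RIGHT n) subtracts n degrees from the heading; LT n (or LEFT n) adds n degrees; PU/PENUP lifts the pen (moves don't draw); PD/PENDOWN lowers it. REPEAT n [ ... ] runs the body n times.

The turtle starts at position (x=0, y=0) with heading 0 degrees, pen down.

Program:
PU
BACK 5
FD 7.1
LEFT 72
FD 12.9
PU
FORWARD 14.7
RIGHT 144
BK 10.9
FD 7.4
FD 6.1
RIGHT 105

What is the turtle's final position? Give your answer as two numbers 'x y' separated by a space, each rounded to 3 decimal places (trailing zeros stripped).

Executing turtle program step by step:
Start: pos=(0,0), heading=0, pen down
PU: pen up
BK 5: (0,0) -> (-5,0) [heading=0, move]
FD 7.1: (-5,0) -> (2.1,0) [heading=0, move]
LT 72: heading 0 -> 72
FD 12.9: (2.1,0) -> (6.086,12.269) [heading=72, move]
PU: pen up
FD 14.7: (6.086,12.269) -> (10.629,26.249) [heading=72, move]
RT 144: heading 72 -> 288
BK 10.9: (10.629,26.249) -> (7.261,36.616) [heading=288, move]
FD 7.4: (7.261,36.616) -> (9.547,29.578) [heading=288, move]
FD 6.1: (9.547,29.578) -> (11.432,23.776) [heading=288, move]
RT 105: heading 288 -> 183
Final: pos=(11.432,23.776), heading=183, 0 segment(s) drawn

Answer: 11.432 23.776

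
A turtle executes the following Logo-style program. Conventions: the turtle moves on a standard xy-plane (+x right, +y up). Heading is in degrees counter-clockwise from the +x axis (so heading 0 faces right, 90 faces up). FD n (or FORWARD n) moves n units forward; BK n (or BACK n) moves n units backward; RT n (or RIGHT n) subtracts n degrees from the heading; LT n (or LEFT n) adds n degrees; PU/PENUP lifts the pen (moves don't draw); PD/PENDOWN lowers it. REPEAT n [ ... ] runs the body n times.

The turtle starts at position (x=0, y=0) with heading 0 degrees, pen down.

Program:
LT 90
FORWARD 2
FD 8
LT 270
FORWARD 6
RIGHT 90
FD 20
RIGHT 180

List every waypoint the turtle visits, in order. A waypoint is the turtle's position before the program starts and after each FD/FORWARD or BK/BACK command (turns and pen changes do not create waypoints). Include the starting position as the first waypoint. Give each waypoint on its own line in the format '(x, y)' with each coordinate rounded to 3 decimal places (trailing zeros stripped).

Executing turtle program step by step:
Start: pos=(0,0), heading=0, pen down
LT 90: heading 0 -> 90
FD 2: (0,0) -> (0,2) [heading=90, draw]
FD 8: (0,2) -> (0,10) [heading=90, draw]
LT 270: heading 90 -> 0
FD 6: (0,10) -> (6,10) [heading=0, draw]
RT 90: heading 0 -> 270
FD 20: (6,10) -> (6,-10) [heading=270, draw]
RT 180: heading 270 -> 90
Final: pos=(6,-10), heading=90, 4 segment(s) drawn
Waypoints (5 total):
(0, 0)
(0, 2)
(0, 10)
(6, 10)
(6, -10)

Answer: (0, 0)
(0, 2)
(0, 10)
(6, 10)
(6, -10)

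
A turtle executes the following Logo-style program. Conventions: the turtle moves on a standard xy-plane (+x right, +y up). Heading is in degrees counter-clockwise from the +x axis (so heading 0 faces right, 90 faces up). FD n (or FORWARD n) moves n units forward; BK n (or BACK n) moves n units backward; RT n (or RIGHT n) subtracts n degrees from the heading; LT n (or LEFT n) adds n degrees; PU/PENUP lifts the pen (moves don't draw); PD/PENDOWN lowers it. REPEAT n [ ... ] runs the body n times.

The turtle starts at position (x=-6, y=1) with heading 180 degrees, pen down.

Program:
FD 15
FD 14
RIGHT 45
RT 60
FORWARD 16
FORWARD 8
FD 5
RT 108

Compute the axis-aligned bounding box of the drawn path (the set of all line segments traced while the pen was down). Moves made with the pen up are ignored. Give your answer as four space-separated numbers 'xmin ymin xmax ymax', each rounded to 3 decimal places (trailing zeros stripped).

Executing turtle program step by step:
Start: pos=(-6,1), heading=180, pen down
FD 15: (-6,1) -> (-21,1) [heading=180, draw]
FD 14: (-21,1) -> (-35,1) [heading=180, draw]
RT 45: heading 180 -> 135
RT 60: heading 135 -> 75
FD 16: (-35,1) -> (-30.859,16.455) [heading=75, draw]
FD 8: (-30.859,16.455) -> (-28.788,24.182) [heading=75, draw]
FD 5: (-28.788,24.182) -> (-27.494,29.012) [heading=75, draw]
RT 108: heading 75 -> 327
Final: pos=(-27.494,29.012), heading=327, 5 segment(s) drawn

Segment endpoints: x in {-35, -30.859, -28.788, -27.494, -21, -6}, y in {1, 1, 1, 16.455, 24.182, 29.012}
xmin=-35, ymin=1, xmax=-6, ymax=29.012

Answer: -35 1 -6 29.012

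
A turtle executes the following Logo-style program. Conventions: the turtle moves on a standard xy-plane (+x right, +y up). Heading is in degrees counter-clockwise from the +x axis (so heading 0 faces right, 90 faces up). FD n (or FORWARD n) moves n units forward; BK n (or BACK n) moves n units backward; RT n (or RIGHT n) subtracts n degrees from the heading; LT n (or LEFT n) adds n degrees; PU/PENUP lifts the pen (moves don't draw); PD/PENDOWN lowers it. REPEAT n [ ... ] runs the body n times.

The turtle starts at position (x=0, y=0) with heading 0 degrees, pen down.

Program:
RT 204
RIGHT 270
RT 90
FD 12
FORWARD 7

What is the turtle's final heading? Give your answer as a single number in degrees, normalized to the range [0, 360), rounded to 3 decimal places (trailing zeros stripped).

Answer: 156

Derivation:
Executing turtle program step by step:
Start: pos=(0,0), heading=0, pen down
RT 204: heading 0 -> 156
RT 270: heading 156 -> 246
RT 90: heading 246 -> 156
FD 12: (0,0) -> (-10.963,4.881) [heading=156, draw]
FD 7: (-10.963,4.881) -> (-17.357,7.728) [heading=156, draw]
Final: pos=(-17.357,7.728), heading=156, 2 segment(s) drawn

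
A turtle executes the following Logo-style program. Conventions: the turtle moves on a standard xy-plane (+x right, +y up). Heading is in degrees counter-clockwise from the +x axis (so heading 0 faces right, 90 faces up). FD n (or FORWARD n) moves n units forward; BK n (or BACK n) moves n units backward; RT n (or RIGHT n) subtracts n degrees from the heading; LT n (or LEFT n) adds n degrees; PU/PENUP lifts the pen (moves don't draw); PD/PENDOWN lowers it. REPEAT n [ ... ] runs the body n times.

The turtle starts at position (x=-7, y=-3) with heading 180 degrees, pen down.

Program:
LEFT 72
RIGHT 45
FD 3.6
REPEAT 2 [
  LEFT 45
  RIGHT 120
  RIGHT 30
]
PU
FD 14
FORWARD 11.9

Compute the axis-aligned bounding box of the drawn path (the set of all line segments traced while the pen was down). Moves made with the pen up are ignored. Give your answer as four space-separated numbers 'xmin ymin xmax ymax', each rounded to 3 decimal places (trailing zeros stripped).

Executing turtle program step by step:
Start: pos=(-7,-3), heading=180, pen down
LT 72: heading 180 -> 252
RT 45: heading 252 -> 207
FD 3.6: (-7,-3) -> (-10.208,-4.634) [heading=207, draw]
REPEAT 2 [
  -- iteration 1/2 --
  LT 45: heading 207 -> 252
  RT 120: heading 252 -> 132
  RT 30: heading 132 -> 102
  -- iteration 2/2 --
  LT 45: heading 102 -> 147
  RT 120: heading 147 -> 27
  RT 30: heading 27 -> 357
]
PU: pen up
FD 14: (-10.208,-4.634) -> (3.773,-5.367) [heading=357, move]
FD 11.9: (3.773,-5.367) -> (15.657,-5.99) [heading=357, move]
Final: pos=(15.657,-5.99), heading=357, 1 segment(s) drawn

Segment endpoints: x in {-10.208, -7}, y in {-4.634, -3}
xmin=-10.208, ymin=-4.634, xmax=-7, ymax=-3

Answer: -10.208 -4.634 -7 -3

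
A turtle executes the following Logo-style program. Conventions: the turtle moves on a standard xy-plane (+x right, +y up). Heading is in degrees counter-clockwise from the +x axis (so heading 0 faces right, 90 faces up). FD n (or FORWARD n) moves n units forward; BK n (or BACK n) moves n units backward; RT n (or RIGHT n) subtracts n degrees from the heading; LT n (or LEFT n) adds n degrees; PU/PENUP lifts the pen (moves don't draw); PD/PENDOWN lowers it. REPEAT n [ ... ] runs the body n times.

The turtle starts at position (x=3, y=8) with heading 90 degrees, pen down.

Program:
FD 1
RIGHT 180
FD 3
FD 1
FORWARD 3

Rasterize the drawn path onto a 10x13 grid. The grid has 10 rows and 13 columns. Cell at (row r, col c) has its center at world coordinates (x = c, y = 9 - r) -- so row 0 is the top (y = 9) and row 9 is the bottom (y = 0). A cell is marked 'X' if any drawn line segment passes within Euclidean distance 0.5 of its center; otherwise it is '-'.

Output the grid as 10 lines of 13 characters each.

Segment 0: (3,8) -> (3,9)
Segment 1: (3,9) -> (3,6)
Segment 2: (3,6) -> (3,5)
Segment 3: (3,5) -> (3,2)

Answer: ---X---------
---X---------
---X---------
---X---------
---X---------
---X---------
---X---------
---X---------
-------------
-------------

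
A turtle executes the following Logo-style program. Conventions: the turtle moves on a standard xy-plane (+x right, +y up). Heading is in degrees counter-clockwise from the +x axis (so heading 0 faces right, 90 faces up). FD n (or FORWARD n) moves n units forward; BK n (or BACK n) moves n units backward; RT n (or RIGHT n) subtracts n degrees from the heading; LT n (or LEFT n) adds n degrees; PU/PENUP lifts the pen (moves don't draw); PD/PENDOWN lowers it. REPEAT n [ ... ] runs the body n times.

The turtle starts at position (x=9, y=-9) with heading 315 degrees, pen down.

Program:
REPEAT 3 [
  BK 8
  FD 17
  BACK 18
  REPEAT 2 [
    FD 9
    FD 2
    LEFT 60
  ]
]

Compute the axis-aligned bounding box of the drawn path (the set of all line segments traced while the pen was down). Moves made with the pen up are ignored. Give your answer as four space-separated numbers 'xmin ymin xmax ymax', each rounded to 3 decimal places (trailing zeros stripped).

Executing turtle program step by step:
Start: pos=(9,-9), heading=315, pen down
REPEAT 3 [
  -- iteration 1/3 --
  BK 8: (9,-9) -> (3.343,-3.343) [heading=315, draw]
  FD 17: (3.343,-3.343) -> (15.364,-15.364) [heading=315, draw]
  BK 18: (15.364,-15.364) -> (2.636,-2.636) [heading=315, draw]
  REPEAT 2 [
    -- iteration 1/2 --
    FD 9: (2.636,-2.636) -> (9,-9) [heading=315, draw]
    FD 2: (9,-9) -> (10.414,-10.414) [heading=315, draw]
    LT 60: heading 315 -> 15
    -- iteration 2/2 --
    FD 9: (10.414,-10.414) -> (19.108,-8.085) [heading=15, draw]
    FD 2: (19.108,-8.085) -> (21.039,-7.567) [heading=15, draw]
    LT 60: heading 15 -> 75
  ]
  -- iteration 2/3 --
  BK 8: (21.039,-7.567) -> (18.969,-15.295) [heading=75, draw]
  FD 17: (18.969,-15.295) -> (23.369,1.126) [heading=75, draw]
  BK 18: (23.369,1.126) -> (18.71,-16.261) [heading=75, draw]
  REPEAT 2 [
    -- iteration 1/2 --
    FD 9: (18.71,-16.261) -> (21.039,-7.567) [heading=75, draw]
    FD 2: (21.039,-7.567) -> (21.557,-5.635) [heading=75, draw]
    LT 60: heading 75 -> 135
    -- iteration 2/2 --
    FD 9: (21.557,-5.635) -> (15.193,0.729) [heading=135, draw]
    FD 2: (15.193,0.729) -> (13.779,2.143) [heading=135, draw]
    LT 60: heading 135 -> 195
  ]
  -- iteration 3/3 --
  BK 8: (13.779,2.143) -> (21.506,4.213) [heading=195, draw]
  FD 17: (21.506,4.213) -> (5.086,-0.187) [heading=195, draw]
  BK 18: (5.086,-0.187) -> (22.472,4.472) [heading=195, draw]
  REPEAT 2 [
    -- iteration 1/2 --
    FD 9: (22.472,4.472) -> (13.779,2.143) [heading=195, draw]
    FD 2: (13.779,2.143) -> (11.847,1.625) [heading=195, draw]
    LT 60: heading 195 -> 255
    -- iteration 2/2 --
    FD 9: (11.847,1.625) -> (9.518,-7.068) [heading=255, draw]
    FD 2: (9.518,-7.068) -> (9,-9) [heading=255, draw]
    LT 60: heading 255 -> 315
  ]
]
Final: pos=(9,-9), heading=315, 21 segment(s) drawn

Segment endpoints: x in {2.636, 3.343, 5.086, 9, 9, 9.518, 10.414, 11.847, 13.779, 13.779, 15.193, 15.364, 18.71, 18.969, 19.108, 21.039, 21.039, 21.506, 21.557, 22.472, 23.369}, y in {-16.261, -15.364, -15.295, -10.414, -9, -9, -8.085, -7.567, -7.567, -7.068, -5.635, -3.343, -2.636, -0.187, 0.729, 1.126, 1.625, 2.143, 2.143, 4.213, 4.472}
xmin=2.636, ymin=-16.261, xmax=23.369, ymax=4.472

Answer: 2.636 -16.261 23.369 4.472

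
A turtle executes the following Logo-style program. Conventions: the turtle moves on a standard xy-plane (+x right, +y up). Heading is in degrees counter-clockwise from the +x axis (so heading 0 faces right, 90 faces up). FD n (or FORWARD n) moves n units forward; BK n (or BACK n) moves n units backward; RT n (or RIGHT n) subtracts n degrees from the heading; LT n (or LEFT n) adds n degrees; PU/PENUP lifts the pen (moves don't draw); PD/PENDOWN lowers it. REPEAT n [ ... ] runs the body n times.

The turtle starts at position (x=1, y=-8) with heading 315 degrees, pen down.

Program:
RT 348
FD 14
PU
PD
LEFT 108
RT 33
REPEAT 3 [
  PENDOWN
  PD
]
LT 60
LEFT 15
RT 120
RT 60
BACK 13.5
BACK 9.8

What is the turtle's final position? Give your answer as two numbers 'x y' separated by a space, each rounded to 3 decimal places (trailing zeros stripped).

Answer: 2.163 5.136

Derivation:
Executing turtle program step by step:
Start: pos=(1,-8), heading=315, pen down
RT 348: heading 315 -> 327
FD 14: (1,-8) -> (12.741,-15.625) [heading=327, draw]
PU: pen up
PD: pen down
LT 108: heading 327 -> 75
RT 33: heading 75 -> 42
REPEAT 3 [
  -- iteration 1/3 --
  PD: pen down
  PD: pen down
  -- iteration 2/3 --
  PD: pen down
  PD: pen down
  -- iteration 3/3 --
  PD: pen down
  PD: pen down
]
LT 60: heading 42 -> 102
LT 15: heading 102 -> 117
RT 120: heading 117 -> 357
RT 60: heading 357 -> 297
BK 13.5: (12.741,-15.625) -> (6.613,-3.596) [heading=297, draw]
BK 9.8: (6.613,-3.596) -> (2.163,5.136) [heading=297, draw]
Final: pos=(2.163,5.136), heading=297, 3 segment(s) drawn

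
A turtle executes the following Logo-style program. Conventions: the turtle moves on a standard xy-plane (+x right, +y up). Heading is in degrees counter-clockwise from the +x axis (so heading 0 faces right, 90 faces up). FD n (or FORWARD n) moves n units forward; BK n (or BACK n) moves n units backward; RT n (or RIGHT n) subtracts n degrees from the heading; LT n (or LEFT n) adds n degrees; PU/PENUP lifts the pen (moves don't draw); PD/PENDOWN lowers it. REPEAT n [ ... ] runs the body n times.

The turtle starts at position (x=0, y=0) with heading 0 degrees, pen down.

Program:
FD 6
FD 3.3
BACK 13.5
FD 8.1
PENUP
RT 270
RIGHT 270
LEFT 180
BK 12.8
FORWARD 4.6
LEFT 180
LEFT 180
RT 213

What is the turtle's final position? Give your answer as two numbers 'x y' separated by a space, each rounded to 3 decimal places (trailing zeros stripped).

Answer: -4.3 0

Derivation:
Executing turtle program step by step:
Start: pos=(0,0), heading=0, pen down
FD 6: (0,0) -> (6,0) [heading=0, draw]
FD 3.3: (6,0) -> (9.3,0) [heading=0, draw]
BK 13.5: (9.3,0) -> (-4.2,0) [heading=0, draw]
FD 8.1: (-4.2,0) -> (3.9,0) [heading=0, draw]
PU: pen up
RT 270: heading 0 -> 90
RT 270: heading 90 -> 180
LT 180: heading 180 -> 0
BK 12.8: (3.9,0) -> (-8.9,0) [heading=0, move]
FD 4.6: (-8.9,0) -> (-4.3,0) [heading=0, move]
LT 180: heading 0 -> 180
LT 180: heading 180 -> 0
RT 213: heading 0 -> 147
Final: pos=(-4.3,0), heading=147, 4 segment(s) drawn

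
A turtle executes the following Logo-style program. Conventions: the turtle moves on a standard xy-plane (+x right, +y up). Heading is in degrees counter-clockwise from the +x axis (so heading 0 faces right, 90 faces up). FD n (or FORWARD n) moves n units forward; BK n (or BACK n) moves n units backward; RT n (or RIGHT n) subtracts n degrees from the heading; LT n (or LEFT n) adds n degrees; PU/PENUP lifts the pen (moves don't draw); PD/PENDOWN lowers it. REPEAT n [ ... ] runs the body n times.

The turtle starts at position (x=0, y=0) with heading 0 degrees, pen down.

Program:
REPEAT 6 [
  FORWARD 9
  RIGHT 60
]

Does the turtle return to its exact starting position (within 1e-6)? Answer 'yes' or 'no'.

Answer: yes

Derivation:
Executing turtle program step by step:
Start: pos=(0,0), heading=0, pen down
REPEAT 6 [
  -- iteration 1/6 --
  FD 9: (0,0) -> (9,0) [heading=0, draw]
  RT 60: heading 0 -> 300
  -- iteration 2/6 --
  FD 9: (9,0) -> (13.5,-7.794) [heading=300, draw]
  RT 60: heading 300 -> 240
  -- iteration 3/6 --
  FD 9: (13.5,-7.794) -> (9,-15.588) [heading=240, draw]
  RT 60: heading 240 -> 180
  -- iteration 4/6 --
  FD 9: (9,-15.588) -> (0,-15.588) [heading=180, draw]
  RT 60: heading 180 -> 120
  -- iteration 5/6 --
  FD 9: (0,-15.588) -> (-4.5,-7.794) [heading=120, draw]
  RT 60: heading 120 -> 60
  -- iteration 6/6 --
  FD 9: (-4.5,-7.794) -> (0,0) [heading=60, draw]
  RT 60: heading 60 -> 0
]
Final: pos=(0,0), heading=0, 6 segment(s) drawn

Start position: (0, 0)
Final position: (0, 0)
Distance = 0; < 1e-6 -> CLOSED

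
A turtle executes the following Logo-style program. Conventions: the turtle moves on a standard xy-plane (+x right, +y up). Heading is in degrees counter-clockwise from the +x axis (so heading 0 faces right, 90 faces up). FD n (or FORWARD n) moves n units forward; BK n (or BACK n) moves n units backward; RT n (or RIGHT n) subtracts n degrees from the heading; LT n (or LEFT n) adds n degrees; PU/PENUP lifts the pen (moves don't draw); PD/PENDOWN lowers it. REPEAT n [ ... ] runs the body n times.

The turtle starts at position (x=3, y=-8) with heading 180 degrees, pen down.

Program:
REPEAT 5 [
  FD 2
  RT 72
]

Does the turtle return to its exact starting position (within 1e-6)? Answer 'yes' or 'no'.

Executing turtle program step by step:
Start: pos=(3,-8), heading=180, pen down
REPEAT 5 [
  -- iteration 1/5 --
  FD 2: (3,-8) -> (1,-8) [heading=180, draw]
  RT 72: heading 180 -> 108
  -- iteration 2/5 --
  FD 2: (1,-8) -> (0.382,-6.098) [heading=108, draw]
  RT 72: heading 108 -> 36
  -- iteration 3/5 --
  FD 2: (0.382,-6.098) -> (2,-4.922) [heading=36, draw]
  RT 72: heading 36 -> 324
  -- iteration 4/5 --
  FD 2: (2,-4.922) -> (3.618,-6.098) [heading=324, draw]
  RT 72: heading 324 -> 252
  -- iteration 5/5 --
  FD 2: (3.618,-6.098) -> (3,-8) [heading=252, draw]
  RT 72: heading 252 -> 180
]
Final: pos=(3,-8), heading=180, 5 segment(s) drawn

Start position: (3, -8)
Final position: (3, -8)
Distance = 0; < 1e-6 -> CLOSED

Answer: yes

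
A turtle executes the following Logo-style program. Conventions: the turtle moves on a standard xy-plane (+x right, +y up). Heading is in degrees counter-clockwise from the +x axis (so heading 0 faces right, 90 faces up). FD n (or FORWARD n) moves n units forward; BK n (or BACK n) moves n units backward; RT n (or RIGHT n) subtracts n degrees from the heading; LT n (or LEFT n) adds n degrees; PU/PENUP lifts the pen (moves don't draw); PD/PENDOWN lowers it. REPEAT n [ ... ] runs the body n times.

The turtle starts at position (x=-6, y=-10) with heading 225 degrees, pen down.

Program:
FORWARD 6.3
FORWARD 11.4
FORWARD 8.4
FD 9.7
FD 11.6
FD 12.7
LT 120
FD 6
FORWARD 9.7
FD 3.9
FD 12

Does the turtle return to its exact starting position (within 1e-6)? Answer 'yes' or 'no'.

Answer: no

Derivation:
Executing turtle program step by step:
Start: pos=(-6,-10), heading=225, pen down
FD 6.3: (-6,-10) -> (-10.455,-14.455) [heading=225, draw]
FD 11.4: (-10.455,-14.455) -> (-18.516,-22.516) [heading=225, draw]
FD 8.4: (-18.516,-22.516) -> (-24.455,-28.455) [heading=225, draw]
FD 9.7: (-24.455,-28.455) -> (-31.314,-35.314) [heading=225, draw]
FD 11.6: (-31.314,-35.314) -> (-39.517,-43.517) [heading=225, draw]
FD 12.7: (-39.517,-43.517) -> (-48.497,-52.497) [heading=225, draw]
LT 120: heading 225 -> 345
FD 6: (-48.497,-52.497) -> (-42.702,-54.05) [heading=345, draw]
FD 9.7: (-42.702,-54.05) -> (-33.332,-56.561) [heading=345, draw]
FD 3.9: (-33.332,-56.561) -> (-29.565,-57.57) [heading=345, draw]
FD 12: (-29.565,-57.57) -> (-17.974,-60.676) [heading=345, draw]
Final: pos=(-17.974,-60.676), heading=345, 10 segment(s) drawn

Start position: (-6, -10)
Final position: (-17.974, -60.676)
Distance = 52.071; >= 1e-6 -> NOT closed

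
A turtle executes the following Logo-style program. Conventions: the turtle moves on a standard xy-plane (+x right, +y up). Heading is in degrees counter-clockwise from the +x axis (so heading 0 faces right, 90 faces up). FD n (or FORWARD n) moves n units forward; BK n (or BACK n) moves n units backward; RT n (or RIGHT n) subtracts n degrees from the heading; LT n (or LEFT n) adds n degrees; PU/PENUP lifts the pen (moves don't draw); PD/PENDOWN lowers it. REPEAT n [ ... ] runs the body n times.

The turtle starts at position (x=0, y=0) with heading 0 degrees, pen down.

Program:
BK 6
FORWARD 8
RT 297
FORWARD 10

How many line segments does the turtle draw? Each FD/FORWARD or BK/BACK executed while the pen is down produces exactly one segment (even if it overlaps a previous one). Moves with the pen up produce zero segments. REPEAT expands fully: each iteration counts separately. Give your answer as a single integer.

Executing turtle program step by step:
Start: pos=(0,0), heading=0, pen down
BK 6: (0,0) -> (-6,0) [heading=0, draw]
FD 8: (-6,0) -> (2,0) [heading=0, draw]
RT 297: heading 0 -> 63
FD 10: (2,0) -> (6.54,8.91) [heading=63, draw]
Final: pos=(6.54,8.91), heading=63, 3 segment(s) drawn
Segments drawn: 3

Answer: 3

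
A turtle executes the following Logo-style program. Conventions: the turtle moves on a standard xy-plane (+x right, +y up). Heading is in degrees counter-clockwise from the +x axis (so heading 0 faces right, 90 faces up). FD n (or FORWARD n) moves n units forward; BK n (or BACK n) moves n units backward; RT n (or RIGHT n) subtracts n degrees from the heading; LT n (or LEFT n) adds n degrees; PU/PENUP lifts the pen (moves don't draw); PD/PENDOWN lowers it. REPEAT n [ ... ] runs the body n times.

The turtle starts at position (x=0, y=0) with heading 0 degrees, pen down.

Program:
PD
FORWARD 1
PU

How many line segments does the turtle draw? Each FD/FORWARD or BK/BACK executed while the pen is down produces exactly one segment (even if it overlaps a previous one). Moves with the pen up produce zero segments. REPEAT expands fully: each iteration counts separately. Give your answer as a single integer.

Executing turtle program step by step:
Start: pos=(0,0), heading=0, pen down
PD: pen down
FD 1: (0,0) -> (1,0) [heading=0, draw]
PU: pen up
Final: pos=(1,0), heading=0, 1 segment(s) drawn
Segments drawn: 1

Answer: 1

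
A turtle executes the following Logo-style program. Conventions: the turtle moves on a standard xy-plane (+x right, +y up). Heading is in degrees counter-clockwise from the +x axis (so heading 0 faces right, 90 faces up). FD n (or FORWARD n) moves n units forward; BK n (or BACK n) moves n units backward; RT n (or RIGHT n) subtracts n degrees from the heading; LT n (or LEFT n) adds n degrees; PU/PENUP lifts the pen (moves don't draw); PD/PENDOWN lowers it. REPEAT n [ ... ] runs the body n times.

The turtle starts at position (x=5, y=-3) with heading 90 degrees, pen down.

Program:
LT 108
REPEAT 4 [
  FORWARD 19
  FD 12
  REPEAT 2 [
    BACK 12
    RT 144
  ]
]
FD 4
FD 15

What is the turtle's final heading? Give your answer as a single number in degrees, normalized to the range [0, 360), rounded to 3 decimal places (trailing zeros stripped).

Answer: 126

Derivation:
Executing turtle program step by step:
Start: pos=(5,-3), heading=90, pen down
LT 108: heading 90 -> 198
REPEAT 4 [
  -- iteration 1/4 --
  FD 19: (5,-3) -> (-13.07,-8.871) [heading=198, draw]
  FD 12: (-13.07,-8.871) -> (-24.483,-12.58) [heading=198, draw]
  REPEAT 2 [
    -- iteration 1/2 --
    BK 12: (-24.483,-12.58) -> (-13.07,-8.871) [heading=198, draw]
    RT 144: heading 198 -> 54
    -- iteration 2/2 --
    BK 12: (-13.07,-8.871) -> (-20.123,-18.58) [heading=54, draw]
    RT 144: heading 54 -> 270
  ]
  -- iteration 2/4 --
  FD 19: (-20.123,-18.58) -> (-20.123,-37.58) [heading=270, draw]
  FD 12: (-20.123,-37.58) -> (-20.123,-49.58) [heading=270, draw]
  REPEAT 2 [
    -- iteration 1/2 --
    BK 12: (-20.123,-49.58) -> (-20.123,-37.58) [heading=270, draw]
    RT 144: heading 270 -> 126
    -- iteration 2/2 --
    BK 12: (-20.123,-37.58) -> (-13.07,-47.288) [heading=126, draw]
    RT 144: heading 126 -> 342
  ]
  -- iteration 3/4 --
  FD 19: (-13.07,-47.288) -> (5,-53.159) [heading=342, draw]
  FD 12: (5,-53.159) -> (16.413,-56.867) [heading=342, draw]
  REPEAT 2 [
    -- iteration 1/2 --
    BK 12: (16.413,-56.867) -> (5,-53.159) [heading=342, draw]
    RT 144: heading 342 -> 198
    -- iteration 2/2 --
    BK 12: (5,-53.159) -> (16.413,-49.451) [heading=198, draw]
    RT 144: heading 198 -> 54
  ]
  -- iteration 4/4 --
  FD 19: (16.413,-49.451) -> (27.581,-34.08) [heading=54, draw]
  FD 12: (27.581,-34.08) -> (34.634,-24.371) [heading=54, draw]
  REPEAT 2 [
    -- iteration 1/2 --
    BK 12: (34.634,-24.371) -> (27.581,-34.08) [heading=54, draw]
    RT 144: heading 54 -> 270
    -- iteration 2/2 --
    BK 12: (27.581,-34.08) -> (27.581,-22.08) [heading=270, draw]
    RT 144: heading 270 -> 126
  ]
]
FD 4: (27.581,-22.08) -> (25.229,-18.843) [heading=126, draw]
FD 15: (25.229,-18.843) -> (16.413,-6.708) [heading=126, draw]
Final: pos=(16.413,-6.708), heading=126, 18 segment(s) drawn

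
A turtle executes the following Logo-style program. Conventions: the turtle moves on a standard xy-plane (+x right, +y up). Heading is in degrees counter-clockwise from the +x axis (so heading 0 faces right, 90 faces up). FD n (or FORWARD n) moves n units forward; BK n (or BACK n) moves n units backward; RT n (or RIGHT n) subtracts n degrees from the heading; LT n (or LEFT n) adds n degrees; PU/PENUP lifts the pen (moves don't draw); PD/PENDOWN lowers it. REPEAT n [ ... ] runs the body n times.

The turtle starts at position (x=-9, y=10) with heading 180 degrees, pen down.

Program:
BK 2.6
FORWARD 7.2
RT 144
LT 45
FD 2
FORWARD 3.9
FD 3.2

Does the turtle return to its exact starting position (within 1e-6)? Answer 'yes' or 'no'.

Answer: no

Derivation:
Executing turtle program step by step:
Start: pos=(-9,10), heading=180, pen down
BK 2.6: (-9,10) -> (-6.4,10) [heading=180, draw]
FD 7.2: (-6.4,10) -> (-13.6,10) [heading=180, draw]
RT 144: heading 180 -> 36
LT 45: heading 36 -> 81
FD 2: (-13.6,10) -> (-13.287,11.975) [heading=81, draw]
FD 3.9: (-13.287,11.975) -> (-12.677,15.827) [heading=81, draw]
FD 3.2: (-12.677,15.827) -> (-12.176,18.988) [heading=81, draw]
Final: pos=(-12.176,18.988), heading=81, 5 segment(s) drawn

Start position: (-9, 10)
Final position: (-12.176, 18.988)
Distance = 9.533; >= 1e-6 -> NOT closed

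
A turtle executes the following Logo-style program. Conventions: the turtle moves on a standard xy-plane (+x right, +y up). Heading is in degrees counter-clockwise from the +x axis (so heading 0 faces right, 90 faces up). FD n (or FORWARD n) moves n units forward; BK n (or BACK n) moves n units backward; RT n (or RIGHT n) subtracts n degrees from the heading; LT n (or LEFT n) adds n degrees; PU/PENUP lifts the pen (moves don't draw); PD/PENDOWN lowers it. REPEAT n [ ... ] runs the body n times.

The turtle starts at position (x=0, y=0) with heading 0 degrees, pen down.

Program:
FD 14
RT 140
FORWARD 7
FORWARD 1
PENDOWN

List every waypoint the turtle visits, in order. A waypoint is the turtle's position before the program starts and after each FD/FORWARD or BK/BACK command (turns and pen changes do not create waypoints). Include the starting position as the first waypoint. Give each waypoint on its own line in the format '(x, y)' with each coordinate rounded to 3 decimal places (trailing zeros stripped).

Executing turtle program step by step:
Start: pos=(0,0), heading=0, pen down
FD 14: (0,0) -> (14,0) [heading=0, draw]
RT 140: heading 0 -> 220
FD 7: (14,0) -> (8.638,-4.5) [heading=220, draw]
FD 1: (8.638,-4.5) -> (7.872,-5.142) [heading=220, draw]
PD: pen down
Final: pos=(7.872,-5.142), heading=220, 3 segment(s) drawn
Waypoints (4 total):
(0, 0)
(14, 0)
(8.638, -4.5)
(7.872, -5.142)

Answer: (0, 0)
(14, 0)
(8.638, -4.5)
(7.872, -5.142)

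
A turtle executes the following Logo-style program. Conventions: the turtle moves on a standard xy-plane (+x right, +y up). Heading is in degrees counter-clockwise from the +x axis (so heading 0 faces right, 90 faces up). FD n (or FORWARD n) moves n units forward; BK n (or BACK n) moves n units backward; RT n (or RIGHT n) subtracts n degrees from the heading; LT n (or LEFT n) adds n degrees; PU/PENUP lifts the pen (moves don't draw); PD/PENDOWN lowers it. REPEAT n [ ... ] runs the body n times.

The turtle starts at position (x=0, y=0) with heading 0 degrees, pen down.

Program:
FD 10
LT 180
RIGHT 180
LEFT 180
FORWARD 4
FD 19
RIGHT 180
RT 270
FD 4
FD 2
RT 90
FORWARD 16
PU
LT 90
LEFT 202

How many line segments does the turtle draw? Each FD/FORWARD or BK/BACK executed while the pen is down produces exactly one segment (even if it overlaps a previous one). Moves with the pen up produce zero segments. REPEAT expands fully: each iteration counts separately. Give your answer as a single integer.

Executing turtle program step by step:
Start: pos=(0,0), heading=0, pen down
FD 10: (0,0) -> (10,0) [heading=0, draw]
LT 180: heading 0 -> 180
RT 180: heading 180 -> 0
LT 180: heading 0 -> 180
FD 4: (10,0) -> (6,0) [heading=180, draw]
FD 19: (6,0) -> (-13,0) [heading=180, draw]
RT 180: heading 180 -> 0
RT 270: heading 0 -> 90
FD 4: (-13,0) -> (-13,4) [heading=90, draw]
FD 2: (-13,4) -> (-13,6) [heading=90, draw]
RT 90: heading 90 -> 0
FD 16: (-13,6) -> (3,6) [heading=0, draw]
PU: pen up
LT 90: heading 0 -> 90
LT 202: heading 90 -> 292
Final: pos=(3,6), heading=292, 6 segment(s) drawn
Segments drawn: 6

Answer: 6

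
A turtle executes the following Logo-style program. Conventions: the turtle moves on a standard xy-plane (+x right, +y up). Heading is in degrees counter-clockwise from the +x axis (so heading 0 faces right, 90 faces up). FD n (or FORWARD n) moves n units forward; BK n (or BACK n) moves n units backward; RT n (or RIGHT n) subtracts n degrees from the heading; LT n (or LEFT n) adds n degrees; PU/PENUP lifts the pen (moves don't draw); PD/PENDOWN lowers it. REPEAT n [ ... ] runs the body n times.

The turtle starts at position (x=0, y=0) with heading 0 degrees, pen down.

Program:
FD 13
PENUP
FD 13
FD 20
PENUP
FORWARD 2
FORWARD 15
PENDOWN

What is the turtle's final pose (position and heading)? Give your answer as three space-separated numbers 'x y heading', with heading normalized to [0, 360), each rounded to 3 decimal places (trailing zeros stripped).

Answer: 63 0 0

Derivation:
Executing turtle program step by step:
Start: pos=(0,0), heading=0, pen down
FD 13: (0,0) -> (13,0) [heading=0, draw]
PU: pen up
FD 13: (13,0) -> (26,0) [heading=0, move]
FD 20: (26,0) -> (46,0) [heading=0, move]
PU: pen up
FD 2: (46,0) -> (48,0) [heading=0, move]
FD 15: (48,0) -> (63,0) [heading=0, move]
PD: pen down
Final: pos=(63,0), heading=0, 1 segment(s) drawn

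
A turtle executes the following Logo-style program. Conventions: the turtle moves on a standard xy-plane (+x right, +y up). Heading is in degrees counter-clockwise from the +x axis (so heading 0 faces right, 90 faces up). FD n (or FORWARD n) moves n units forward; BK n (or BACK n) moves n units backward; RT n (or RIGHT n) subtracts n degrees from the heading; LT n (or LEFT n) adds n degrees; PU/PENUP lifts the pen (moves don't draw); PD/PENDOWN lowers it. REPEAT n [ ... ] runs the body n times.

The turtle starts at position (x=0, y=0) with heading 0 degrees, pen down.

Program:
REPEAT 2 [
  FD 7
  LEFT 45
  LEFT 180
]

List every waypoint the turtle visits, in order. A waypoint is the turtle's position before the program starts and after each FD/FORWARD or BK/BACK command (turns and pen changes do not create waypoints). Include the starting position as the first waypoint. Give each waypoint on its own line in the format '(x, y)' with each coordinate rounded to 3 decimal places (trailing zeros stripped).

Executing turtle program step by step:
Start: pos=(0,0), heading=0, pen down
REPEAT 2 [
  -- iteration 1/2 --
  FD 7: (0,0) -> (7,0) [heading=0, draw]
  LT 45: heading 0 -> 45
  LT 180: heading 45 -> 225
  -- iteration 2/2 --
  FD 7: (7,0) -> (2.05,-4.95) [heading=225, draw]
  LT 45: heading 225 -> 270
  LT 180: heading 270 -> 90
]
Final: pos=(2.05,-4.95), heading=90, 2 segment(s) drawn
Waypoints (3 total):
(0, 0)
(7, 0)
(2.05, -4.95)

Answer: (0, 0)
(7, 0)
(2.05, -4.95)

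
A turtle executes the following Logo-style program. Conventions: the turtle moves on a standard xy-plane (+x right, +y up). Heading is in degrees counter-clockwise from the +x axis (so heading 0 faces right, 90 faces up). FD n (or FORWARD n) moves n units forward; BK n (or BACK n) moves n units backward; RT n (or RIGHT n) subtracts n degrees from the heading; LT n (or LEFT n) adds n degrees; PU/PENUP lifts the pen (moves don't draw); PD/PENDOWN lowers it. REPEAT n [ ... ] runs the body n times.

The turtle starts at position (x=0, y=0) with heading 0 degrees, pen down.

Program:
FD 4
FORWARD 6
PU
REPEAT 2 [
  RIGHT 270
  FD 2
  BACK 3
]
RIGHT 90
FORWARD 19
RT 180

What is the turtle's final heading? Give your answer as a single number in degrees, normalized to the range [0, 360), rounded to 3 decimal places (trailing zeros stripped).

Executing turtle program step by step:
Start: pos=(0,0), heading=0, pen down
FD 4: (0,0) -> (4,0) [heading=0, draw]
FD 6: (4,0) -> (10,0) [heading=0, draw]
PU: pen up
REPEAT 2 [
  -- iteration 1/2 --
  RT 270: heading 0 -> 90
  FD 2: (10,0) -> (10,2) [heading=90, move]
  BK 3: (10,2) -> (10,-1) [heading=90, move]
  -- iteration 2/2 --
  RT 270: heading 90 -> 180
  FD 2: (10,-1) -> (8,-1) [heading=180, move]
  BK 3: (8,-1) -> (11,-1) [heading=180, move]
]
RT 90: heading 180 -> 90
FD 19: (11,-1) -> (11,18) [heading=90, move]
RT 180: heading 90 -> 270
Final: pos=(11,18), heading=270, 2 segment(s) drawn

Answer: 270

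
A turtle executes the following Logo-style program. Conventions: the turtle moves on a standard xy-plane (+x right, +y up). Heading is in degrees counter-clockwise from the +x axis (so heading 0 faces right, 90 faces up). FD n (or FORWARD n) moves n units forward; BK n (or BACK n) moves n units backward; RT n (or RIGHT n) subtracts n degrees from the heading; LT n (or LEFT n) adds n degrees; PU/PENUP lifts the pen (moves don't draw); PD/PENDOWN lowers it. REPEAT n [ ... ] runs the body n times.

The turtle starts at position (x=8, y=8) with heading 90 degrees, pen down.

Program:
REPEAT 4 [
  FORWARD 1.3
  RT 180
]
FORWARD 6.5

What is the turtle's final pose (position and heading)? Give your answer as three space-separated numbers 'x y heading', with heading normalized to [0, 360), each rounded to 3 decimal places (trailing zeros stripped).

Answer: 8 14.5 90

Derivation:
Executing turtle program step by step:
Start: pos=(8,8), heading=90, pen down
REPEAT 4 [
  -- iteration 1/4 --
  FD 1.3: (8,8) -> (8,9.3) [heading=90, draw]
  RT 180: heading 90 -> 270
  -- iteration 2/4 --
  FD 1.3: (8,9.3) -> (8,8) [heading=270, draw]
  RT 180: heading 270 -> 90
  -- iteration 3/4 --
  FD 1.3: (8,8) -> (8,9.3) [heading=90, draw]
  RT 180: heading 90 -> 270
  -- iteration 4/4 --
  FD 1.3: (8,9.3) -> (8,8) [heading=270, draw]
  RT 180: heading 270 -> 90
]
FD 6.5: (8,8) -> (8,14.5) [heading=90, draw]
Final: pos=(8,14.5), heading=90, 5 segment(s) drawn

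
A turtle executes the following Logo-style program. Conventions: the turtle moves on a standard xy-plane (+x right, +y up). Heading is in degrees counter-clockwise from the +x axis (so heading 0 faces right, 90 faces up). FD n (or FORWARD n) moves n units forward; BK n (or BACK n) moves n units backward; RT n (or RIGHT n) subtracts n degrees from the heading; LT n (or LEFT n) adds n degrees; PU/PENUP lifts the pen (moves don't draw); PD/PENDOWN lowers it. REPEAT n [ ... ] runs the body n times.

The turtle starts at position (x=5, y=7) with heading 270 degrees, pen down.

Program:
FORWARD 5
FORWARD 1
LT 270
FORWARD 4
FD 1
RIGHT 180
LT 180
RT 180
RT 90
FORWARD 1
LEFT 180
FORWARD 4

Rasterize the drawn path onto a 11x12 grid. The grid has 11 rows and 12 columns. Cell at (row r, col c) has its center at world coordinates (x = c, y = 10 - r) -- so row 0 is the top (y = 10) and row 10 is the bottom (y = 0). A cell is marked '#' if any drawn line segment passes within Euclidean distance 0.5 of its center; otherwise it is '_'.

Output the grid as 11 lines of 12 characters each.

Segment 0: (5,7) -> (5,2)
Segment 1: (5,2) -> (5,1)
Segment 2: (5,1) -> (1,1)
Segment 3: (1,1) -> (-0,1)
Segment 4: (-0,1) -> (-0,0)
Segment 5: (-0,0) -> (0,4)

Answer: ____________
____________
____________
_____#______
_____#______
_____#______
#____#______
#____#______
#____#______
######______
#___________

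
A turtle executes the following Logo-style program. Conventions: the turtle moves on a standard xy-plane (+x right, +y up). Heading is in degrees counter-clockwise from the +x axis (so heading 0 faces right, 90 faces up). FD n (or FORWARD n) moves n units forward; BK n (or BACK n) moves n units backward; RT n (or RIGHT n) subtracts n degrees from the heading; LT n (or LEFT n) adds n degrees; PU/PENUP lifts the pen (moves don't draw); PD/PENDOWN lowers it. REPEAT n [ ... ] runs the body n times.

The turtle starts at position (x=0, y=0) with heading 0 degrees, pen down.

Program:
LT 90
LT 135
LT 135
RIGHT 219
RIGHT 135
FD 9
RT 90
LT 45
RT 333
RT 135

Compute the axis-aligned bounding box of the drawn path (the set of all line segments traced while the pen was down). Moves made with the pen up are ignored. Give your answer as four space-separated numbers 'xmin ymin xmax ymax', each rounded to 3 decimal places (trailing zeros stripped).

Answer: 0 0 8.951 0.941

Derivation:
Executing turtle program step by step:
Start: pos=(0,0), heading=0, pen down
LT 90: heading 0 -> 90
LT 135: heading 90 -> 225
LT 135: heading 225 -> 0
RT 219: heading 0 -> 141
RT 135: heading 141 -> 6
FD 9: (0,0) -> (8.951,0.941) [heading=6, draw]
RT 90: heading 6 -> 276
LT 45: heading 276 -> 321
RT 333: heading 321 -> 348
RT 135: heading 348 -> 213
Final: pos=(8.951,0.941), heading=213, 1 segment(s) drawn

Segment endpoints: x in {0, 8.951}, y in {0, 0.941}
xmin=0, ymin=0, xmax=8.951, ymax=0.941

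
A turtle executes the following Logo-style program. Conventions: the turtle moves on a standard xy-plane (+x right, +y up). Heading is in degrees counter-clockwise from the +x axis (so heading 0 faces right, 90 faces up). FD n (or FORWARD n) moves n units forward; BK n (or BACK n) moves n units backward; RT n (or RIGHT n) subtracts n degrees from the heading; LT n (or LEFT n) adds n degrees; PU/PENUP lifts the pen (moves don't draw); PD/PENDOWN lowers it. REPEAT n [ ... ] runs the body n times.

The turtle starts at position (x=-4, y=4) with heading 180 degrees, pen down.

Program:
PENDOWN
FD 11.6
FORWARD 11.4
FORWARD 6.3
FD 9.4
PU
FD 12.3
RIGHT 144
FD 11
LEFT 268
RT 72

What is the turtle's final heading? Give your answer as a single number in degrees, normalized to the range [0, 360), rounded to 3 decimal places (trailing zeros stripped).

Answer: 232

Derivation:
Executing turtle program step by step:
Start: pos=(-4,4), heading=180, pen down
PD: pen down
FD 11.6: (-4,4) -> (-15.6,4) [heading=180, draw]
FD 11.4: (-15.6,4) -> (-27,4) [heading=180, draw]
FD 6.3: (-27,4) -> (-33.3,4) [heading=180, draw]
FD 9.4: (-33.3,4) -> (-42.7,4) [heading=180, draw]
PU: pen up
FD 12.3: (-42.7,4) -> (-55,4) [heading=180, move]
RT 144: heading 180 -> 36
FD 11: (-55,4) -> (-46.101,10.466) [heading=36, move]
LT 268: heading 36 -> 304
RT 72: heading 304 -> 232
Final: pos=(-46.101,10.466), heading=232, 4 segment(s) drawn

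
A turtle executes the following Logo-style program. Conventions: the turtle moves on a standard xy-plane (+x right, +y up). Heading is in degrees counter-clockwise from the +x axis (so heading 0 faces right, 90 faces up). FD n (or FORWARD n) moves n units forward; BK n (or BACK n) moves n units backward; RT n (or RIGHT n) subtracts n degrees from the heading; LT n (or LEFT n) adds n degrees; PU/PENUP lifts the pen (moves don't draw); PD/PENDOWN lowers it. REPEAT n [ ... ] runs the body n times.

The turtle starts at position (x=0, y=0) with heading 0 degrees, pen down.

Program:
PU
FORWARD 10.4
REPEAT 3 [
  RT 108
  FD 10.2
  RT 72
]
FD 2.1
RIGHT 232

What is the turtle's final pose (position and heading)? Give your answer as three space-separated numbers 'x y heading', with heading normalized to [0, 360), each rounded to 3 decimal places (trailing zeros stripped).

Executing turtle program step by step:
Start: pos=(0,0), heading=0, pen down
PU: pen up
FD 10.4: (0,0) -> (10.4,0) [heading=0, move]
REPEAT 3 [
  -- iteration 1/3 --
  RT 108: heading 0 -> 252
  FD 10.2: (10.4,0) -> (7.248,-9.701) [heading=252, move]
  RT 72: heading 252 -> 180
  -- iteration 2/3 --
  RT 108: heading 180 -> 72
  FD 10.2: (7.248,-9.701) -> (10.4,0) [heading=72, move]
  RT 72: heading 72 -> 0
  -- iteration 3/3 --
  RT 108: heading 0 -> 252
  FD 10.2: (10.4,0) -> (7.248,-9.701) [heading=252, move]
  RT 72: heading 252 -> 180
]
FD 2.1: (7.248,-9.701) -> (5.148,-9.701) [heading=180, move]
RT 232: heading 180 -> 308
Final: pos=(5.148,-9.701), heading=308, 0 segment(s) drawn

Answer: 5.148 -9.701 308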